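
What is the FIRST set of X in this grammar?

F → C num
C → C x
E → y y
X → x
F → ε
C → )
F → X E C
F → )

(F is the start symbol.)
{ 'x' }

From X → x:
  - x is a terminal: add 'x' and stop

Collecting: FIRST(X) = { 'x' }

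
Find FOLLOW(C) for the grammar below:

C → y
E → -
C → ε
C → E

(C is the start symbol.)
{ $ }

C is the start symbol, so $ ∈ FOLLOW(C).
C does not occur on any right-hand side.

Taking the union: FOLLOW(C) = { $ }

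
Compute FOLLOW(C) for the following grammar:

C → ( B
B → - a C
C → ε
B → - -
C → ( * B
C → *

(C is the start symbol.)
C is the start symbol, so $ ∈ FOLLOW(C).
In B → - a C: C is at the end, add FOLLOW(B)

The FOLLOW sets referred to above (computed the same way, to a fixed point):
  FOLLOW(B) = { $ }

Taking the union: FOLLOW(C) = { $ }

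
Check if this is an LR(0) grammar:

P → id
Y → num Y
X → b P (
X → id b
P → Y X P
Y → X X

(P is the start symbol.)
Augment with P' → P and build the canonical LR(0) collection (I0 = CLOSURE({[P' → . P]}), then GOTO on every symbol after a dot until no new states appear). It has 15 states:
  I0: { [P → . Y X P], [P → . id], [P' → . P], [X → . b P (], [X → . id b], [Y → . X X], [Y → . num Y] }  — shift
  I1: { [P' → P .] }  — accept
  I2: { [X → . b P (], [X → . id b], [Y → X . X] }  — shift
  I3: { [P → Y . X P], [X → . b P (], [X → . id b] }  — shift
  I4: { [P → . Y X P], [P → . id], [X → . b P (], [X → . id b], [X → b . P (], [Y → . X X], [Y → . num Y] }  — shift
  I5: { [P → id .], [X → id . b] }  — shift, reduce
  I6: { [X → . b P (], [X → . id b], [Y → . X X], [Y → . num Y], [Y → num . Y] }  — shift
  I7: { [Y → num Y .] }  — reduce
  I8: { [X → id . b] }  — shift
  I9: { [X → id b .] }  — reduce
  I10: { [X → b P . (] }  — shift
  I11: { [X → b P ( .] }  — reduce
  I12: { [P → . Y X P], [P → . id], [P → Y X . P], [X → . b P (], [X → . id b], [Y → . X X], [Y → . num Y] }  — shift
  I13: { [P → Y X P .] }  — reduce
  I14: { [Y → X X .] }  — reduce

Conflict in state I5:
  Shift-reduce conflict between [P → id .] and [X → id . b]
So the grammar is NOT LR(0).

Answer: No. Shift-reduce conflict between [P → id .] and [X → id . b]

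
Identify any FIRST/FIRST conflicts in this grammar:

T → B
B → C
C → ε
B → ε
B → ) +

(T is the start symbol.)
Yes. B → C / B → ε on { ε }

A FIRST/FIRST conflict occurs when two productions N → α and N → β for the same non-terminal have FIRST(α) ∩ FIRST(β) ≠ ∅ (with ε ∈ FIRST of a nullable right-hand side, so two nullable alternatives also conflict).

FIRST sets of the non-terminals at (or reachable through a nullable prefix from) the front of some alternative:
  FIRST(C) = { ε }

Productions for B:
  B → C: FIRST = { ε }
  B → ε: FIRST = { ε }
  B → ) +: FIRST = { ')' }
T, C have only one production, so no FIRST/FIRST conflict is possible there.

Conflict for B: B → C and B → ε
  Overlap: { ε }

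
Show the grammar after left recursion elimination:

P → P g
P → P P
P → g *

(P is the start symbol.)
P → g * P'
P' → g P'
P' → P P'
P' → ε

P is directly left-recursive. The standard transformation for
  A → A α₁ | ... | A α_m | β₁ | ... | β_n
is
  A  → β₁ A' | ... | β_n A'
  A' → α₁ A' | ... | α_m A' | ε

P → g * becomes P → g * P'
P → P g becomes P' → g P'
P → P P becomes P' → P P'
Add P' → ε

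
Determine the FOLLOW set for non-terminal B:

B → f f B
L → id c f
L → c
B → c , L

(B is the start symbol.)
To compute FOLLOW(B), find every occurrence of B on a right-hand side N → α B β: add FIRST(β) \ {ε}, and if β is empty or nullable also add FOLLOW(N). Iterate to a fixed point.

B is the start symbol, so $ ∈ FOLLOW(B).
In B → f f B: B is at the end; this adds FOLLOW(B) to itself — nothing new

Taking the union: FOLLOW(B) = { $ }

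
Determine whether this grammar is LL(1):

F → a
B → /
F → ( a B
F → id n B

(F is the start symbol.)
A grammar is LL(1) if for each non-terminal N with multiple productions, the predict sets of those productions are pairwise disjoint, where PREDICT(N → α) = (FIRST(α) \ {ε}) ∪ (FOLLOW(N) if α ⇒* ε).

For F:
  PREDICT(F → a) = { 'a' }
  PREDICT(F → '(' a B) = { '(' }
  PREDICT(F → id n B) = { 'id' }
B has a single production, so nothing to check there.

All predict sets are disjoint. The grammar IS LL(1).

Answer: Yes, the grammar is LL(1).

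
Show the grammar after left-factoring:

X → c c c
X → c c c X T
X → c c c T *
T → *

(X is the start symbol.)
Left-factoring transforms A → αβ₁ | αβ₂ into A → αA' and A' → β₁ | β₂
(α is the longest common prefix among the alternatives). Repeat until
no nonterminal has two alternatives with a common prefix.

Round 1: X has alternatives sharing prefix 'c c c'. Introduce X': X → c c c X'
  Add: X' → ε
  Add: X' → X T
  Add: X' → T *

No remaining common prefixes — done.

Resulting grammar:
X → c c c X'
X' → ε
X' → X T
X' → T *
T → *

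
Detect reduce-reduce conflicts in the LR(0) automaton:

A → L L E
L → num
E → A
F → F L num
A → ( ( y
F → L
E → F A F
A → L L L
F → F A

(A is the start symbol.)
Yes — I9: [A → L L L .] vs [F → L .]; I12: [F → F L num .] vs [L → num .]

A reduce-reduce conflict occurs when an LR(0) state has two complete items [A → α .] and [B → β .] — both call for a reduction, and with no lookahead the parser cannot choose between them.

Augment with A' → A and build the canonical LR(0) collection (I0 = CLOSURE({[A' → . A]}), then GOTO on every symbol after a dot until no new states appear). It has 18 states:
  I0: { [A → . ( ( y], [A → . L L E], [A → . L L L], [A' → . A], [L → . num] }  — shift
  I1: { [A → ( . ( y] }  — shift
  I2: { [A' → A .] }  — accept
  I3: { [A → L . L E], [A → L . L L], [L → . num] }  — shift
  I4: { [L → num .] }  — reduce
  I5: { [A → . ( ( y], [A → . L L E], [A → . L L L], [A → L L . E], [A → L L . L], [E → . A], [E → . F A F], [F → . F A], [F → . F L num], [F → . L], [L → . num] }  — shift
  I6: { [E → A .] }  — reduce
  I7: { [A → L L E .] }  — reduce
  I8: { [A → . ( ( y], [A → . L L E], [A → . L L L], [E → F . A F], [F → F . A], [F → F . L num], [L → . num] }  — shift
  I9: { [A → L . L E], [A → L . L L], [A → L L L .], [F → L .], [L → . num] }  — shift, 2 reduces
  I10: { [E → F A . F], [F → . F A], [F → . F L num], [F → . L], [F → F A .], [L → . num] }  — shift, reduce
  I11: { [A → L . L E], [A → L . L L], [F → F L . num], [L → . num] }  — shift
  I12: { [F → F L num .], [L → num .] }  — 2 reduces
  I13: { [A → . ( ( y], [A → . L L E], [A → . L L L], [E → F A F .], [F → F . A], [F → F . L num], [L → . num] }  — shift, reduce
  I14: { [F → L .] }  — reduce
  I15: { [F → F A .] }  — reduce
  I16: { [A → ( ( . y] }  — shift
  I17: { [A → ( ( y .] }  — reduce

I9 contains complete items [A → L L L .], [F → L .] — reduce-reduce conflict.
I12 contains complete items [F → F L num .], [L → num .] — reduce-reduce conflict.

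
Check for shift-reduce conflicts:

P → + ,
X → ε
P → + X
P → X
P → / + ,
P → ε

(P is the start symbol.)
A shift-reduce conflict occurs when an LR(0) state has both:
  - a complete (reduce) item [A → α .] (dot at the end), and
  - a shift item [B → β . c γ] (dot before a terminal).

Augment with P' → P and build the canonical LR(0) collection (I0 = CLOSURE({[P' → . P]}), then GOTO on every symbol after a dot until no new states appear). It has 9 states:
  I0: { [P → . + ,], [P → . + X], [P → . / + ,], [P → . X], [P → .], [P' → . P], [X → .] }  — shift, 2 reduces
  I1: { [P → + . ,], [P → + . X], [X → .] }  — shift, reduce
  I2: { [P → / . + ,] }  — shift
  I3: { [P' → P .] }  — accept
  I4: { [P → X .] }  — reduce
  I5: { [P → / + . ,] }  — shift
  I6: { [P → / + , .] }  — reduce
  I7: { [P → + , .] }  — reduce
  I8: { [P → + X .] }  — reduce

I0 contains reduce items [P → .], [X → .] and shift items [P → . + ,], [P → . + X], [P → . / + ,] — shift-reduce conflict.
I1 contains reduce item [X → .] and shift item [P → + . ,] — shift-reduce conflict.

Answer: Yes — I0: [P → .] vs [P → . + ,]; I1: [X → .] vs [P → + . ,]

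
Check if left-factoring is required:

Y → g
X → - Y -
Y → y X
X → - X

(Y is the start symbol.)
Left-factoring is needed when two productions for the same non-terminal
share a common prefix on the right-hand side.

Productions for Y:
  Y → g
  Y → y X
Productions for X:
  X → - Y -
  X → - X

Found common prefix '-' in productions for X

Answer: Yes, X has productions with common prefix '-'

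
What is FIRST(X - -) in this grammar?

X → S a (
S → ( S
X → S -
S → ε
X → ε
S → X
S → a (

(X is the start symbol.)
{ '(', '-', 'a' }

FIRST sets of the non-terminals involved (from the grammar, by fixed-point iteration):
  FIRST(X) = { '(', '-', 'a', ε }

To compute FIRST(X - -), process the symbols left to right:
Symbol X is a non-terminal. Add FIRST(X) \ {ε} = { '(', '-', 'a' }
X is nullable (ε ∈ FIRST(X)), continue to the next symbol.
Symbol - is a terminal. Add '-' and stop.
FIRST(X - -) = { '(', '-', 'a' }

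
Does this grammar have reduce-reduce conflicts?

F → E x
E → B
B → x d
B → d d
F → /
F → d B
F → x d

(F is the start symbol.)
Yes — I7: [B → x d .] vs [F → x d .]

Augment with F' → F and build the canonical LR(0) collection (I0 = CLOSURE({[F' → . F]}), then GOTO on every symbol after a dot until no new states appear). It has 14 states:
  I0: { [B → . d d], [B → . x d], [E → . B], [F → . /], [F → . E x], [F → . d B], [F → . x d], [F' → . F] }  — shift
  I1: { [F → / .] }  — reduce
  I2: { [E → B .] }  — reduce
  I3: { [F → E . x] }  — shift
  I4: { [F' → F .] }  — accept
  I5: { [B → . d d], [B → . x d], [B → d . d], [F → d . B] }  — shift
  I6: { [B → x . d], [F → x . d] }  — shift
  I7: { [B → x d .], [F → x d .] }  — 2 reduces
  I8: { [F → d B .] }  — reduce
  I9: { [B → d . d], [B → d d .] }  — shift, reduce
  I10: { [B → x . d] }  — shift
  I11: { [B → x d .] }  — reduce
  I12: { [B → d d .] }  — reduce
  I13: { [F → E x .] }  — reduce

I7 contains complete items [B → x d .], [F → x d .] — reduce-reduce conflict.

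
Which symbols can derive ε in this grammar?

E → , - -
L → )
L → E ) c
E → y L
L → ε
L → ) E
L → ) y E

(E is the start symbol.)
ε-productions: L → ε
So L is immediately nullable.
No further non-terminal can be added: every production for the remaining non-terminals contains a terminal or a non-nullable non-terminal.
Nullable = { 'L' }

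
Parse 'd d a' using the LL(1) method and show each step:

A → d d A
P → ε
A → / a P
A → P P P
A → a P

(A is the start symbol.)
Stack is shown with the top on the left.

Stack    Input    Action
------------------------
A $      d d a $  output A → d d A
d d A $  d d a $  match 'd'
d A $    d a $    match 'd'
A $      a $      output A → a P
a P $    a $      match 'a'
P $      $        output P → ε
$        $        accept

The string is accepted.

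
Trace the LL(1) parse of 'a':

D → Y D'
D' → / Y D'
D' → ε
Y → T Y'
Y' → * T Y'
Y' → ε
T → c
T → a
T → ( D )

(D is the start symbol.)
Stack is shown with the top on the left.

Stack      Input  Action
------------------------
D $        a $    output D → Y D'
Y D' $     a $    output Y → T Y'
T Y' D' $  a $    output T → a
a Y' D' $  a $    match 'a'
Y' D' $    $      output Y' → ε
D' $       $      output D' → ε
$          $      accept

The string is accepted.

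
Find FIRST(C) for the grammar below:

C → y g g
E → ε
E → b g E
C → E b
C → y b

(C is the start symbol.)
To compute FIRST(C), examine every production with C on the left-hand side, reading each right-hand side left to right until a non-nullable symbol is reached.

FIRST sets of the other non-terminals involved (by the same procedure, iterated to a fixed point):
  FIRST(E) = { 'b', ε }

From C → y g g:
  - y is a terminal: add 'y' and stop
From C → E b:
  - E is a non-terminal: add FIRST(E) \ {ε} = { 'b' }
    E is nullable, so continue to the next symbol
  - b is a terminal: add 'b' and stop
From C → y b:
  - y is a terminal: add 'y' and stop

Collecting: FIRST(C) = { 'b', 'y' }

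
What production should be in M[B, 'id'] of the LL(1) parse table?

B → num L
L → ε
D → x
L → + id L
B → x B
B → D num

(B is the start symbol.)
To find M[B, 'id'], we find productions for B where 'id' is in the predict set (PREDICT(N → α) = (FIRST(α) \ {ε}) ∪ (FOLLOW(N) if α ⇒* ε)).

Relevant sets:
  FIRST(D) = { 'x' }

B → num L: PREDICT = { 'num' }
B → x B: PREDICT = { 'x' }
B → D num: PREDICT = { 'x' }

M[B, 'id'] is empty (no production applies)

Answer: Empty (error entry)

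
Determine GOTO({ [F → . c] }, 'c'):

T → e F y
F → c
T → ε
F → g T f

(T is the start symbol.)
{ [F → c .] }

GOTO(I, 'c') = CLOSURE({ [A → αX.β] : [A → α.Xβ] ∈ I, X = 'c' })

Items with dot before 'c', with the dot advanced:
  [F → . c] → [F → c .]
Closure adds nothing (no advanced item has the dot before a non-terminal).

GOTO = { [F → c .] }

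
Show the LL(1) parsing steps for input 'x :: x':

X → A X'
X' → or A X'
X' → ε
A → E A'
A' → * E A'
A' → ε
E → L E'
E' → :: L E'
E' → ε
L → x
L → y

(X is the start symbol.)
Stack is shown with the top on the left.

Stack            Input     Action
---------------------------------
X $              x :: x $  output X → A X'
A X' $           x :: x $  output A → E A'
E A' X' $        x :: x $  output E → L E'
L E' A' X' $     x :: x $  output L → x
x E' A' X' $     x :: x $  match 'x'
E' A' X' $       :: x $    output E' → :: L E'
:: L E' A' X' $  :: x $    match '::'
L E' A' X' $     x $       output L → x
x E' A' X' $     x $       match 'x'
E' A' X' $       $         output E' → ε
A' X' $          $         output A' → ε
X' $             $         output X' → ε
$                $         accept

The string is accepted.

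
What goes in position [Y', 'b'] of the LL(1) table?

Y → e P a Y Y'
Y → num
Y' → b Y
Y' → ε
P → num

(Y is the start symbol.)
Y' → b Y, Y' → ε

To find M[Y', 'b'], we find productions for Y' where 'b' is in the predict set (PREDICT(N → α) = (FIRST(α) \ {ε}) ∪ (FOLLOW(N) if α ⇒* ε)).

Relevant sets:
  FOLLOW(Y') = { $, 'b' }

Y' → b Y: PREDICT = { 'b' }
  'b' is in predict set, so this production goes in M[Y', 'b']
Y' → ε: PREDICT = { $, 'b' }
  'b' is in predict set, so this production goes in M[Y', 'b']

M[Y', 'b'] = Y' → b Y, Y' → ε  (a multiply-defined cell — the grammar is not LL(1))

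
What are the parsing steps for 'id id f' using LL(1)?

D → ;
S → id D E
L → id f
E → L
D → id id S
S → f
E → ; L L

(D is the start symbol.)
LL(1) parsing maintains a stack (initially the start symbol over $) and the input. At each step: if the stack top is a terminal, match it against the current input token; if it is a non-terminal N, replace it with the RHS of M[N, lookahead] (the unique production whose predict set contains the lookahead).

Stack is shown with the top on the left.

Stack      Input      Action
----------------------------
D $        id id f $  output D → id id S
id id S $  id id f $  match 'id'
id S $     id f $     match 'id'
S $        f $        output S → f
f $        f $        match 'f'
$          $          accept

The string is accepted.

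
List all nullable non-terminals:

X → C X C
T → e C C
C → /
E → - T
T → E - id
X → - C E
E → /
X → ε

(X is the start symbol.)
ε-productions: X → ε
So X is immediately nullable.
No further non-terminal can be added: every production for the remaining non-terminals contains a terminal or a non-nullable non-terminal.
Nullable = { 'X' }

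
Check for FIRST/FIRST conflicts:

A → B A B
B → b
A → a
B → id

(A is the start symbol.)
No FIRST/FIRST conflicts.

A FIRST/FIRST conflict occurs when two productions N → α and N → β for the same non-terminal have FIRST(α) ∩ FIRST(β) ≠ ∅ (with ε ∈ FIRST of a nullable right-hand side, so two nullable alternatives also conflict).

FIRST sets of the non-terminals at (or reachable through a nullable prefix from) the front of some alternative:
  FIRST(B) = { 'b', 'id' }

Productions for A:
  A → B A B: FIRST = { 'b', 'id' }
  A → a: FIRST = { 'a' }
Productions for B:
  B → b: FIRST = { 'b' }
  B → id: FIRST = { 'id' }

All alternatives of each non-terminal have pairwise disjoint FIRST sets.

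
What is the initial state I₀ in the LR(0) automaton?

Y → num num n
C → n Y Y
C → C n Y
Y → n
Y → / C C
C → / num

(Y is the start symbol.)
First, augment the grammar with Y' → Y
I₀ = CLOSURE({ [Y' → . Y] }):
  [Y' → . Y] has the dot before Y: add [Y → . num num n], [Y → . n], [Y → . / C C]
No further items can be added.

I₀ = { [Y → . / C C], [Y → . n], [Y → . num num n], [Y' → . Y] }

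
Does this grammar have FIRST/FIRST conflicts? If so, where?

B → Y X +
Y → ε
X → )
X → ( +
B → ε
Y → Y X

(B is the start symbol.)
FIRST sets of the non-terminals at (or reachable through a nullable prefix from) the front of some alternative:
  FIRST(Y) = { '(', ')', ε }
  FIRST(X) = { '(', ')' }

Productions for B:
  B → Y X +: FIRST = { '(', ')' }
  B → ε: FIRST = { ε }
Productions for Y:
  Y → ε: FIRST = { ε }
  Y → Y X: FIRST = { '(', ')' }
Productions for X:
  X → ): FIRST = { ')' }
  X → ( +: FIRST = { '(' }

All alternatives of each non-terminal have pairwise disjoint FIRST sets.

Answer: No FIRST/FIRST conflicts.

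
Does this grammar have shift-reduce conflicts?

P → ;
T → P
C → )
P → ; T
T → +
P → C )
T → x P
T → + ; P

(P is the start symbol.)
Yes — I2: [P → ; .] vs [C → . )]; I6: [T → + .] vs [T → + . ; P]

Augment with P' → P and build the canonical LR(0) collection (I0 = CLOSURE({[P' → . P]}), then GOTO on every symbol after a dot until no new states appear). It has 13 states:
  I0: { [C → . )], [P → . ; T], [P → . ;], [P → . C )], [P' → . P] }  — shift
  I1: { [C → ) .] }  — reduce
  I2: { [C → . )], [P → . ; T], [P → . ;], [P → . C )], [P → ; . T], [P → ; .], [T → . + ; P], [T → . +], [T → . P], [T → . x P] }  — shift, reduce
  I3: { [P → C . )] }  — shift
  I4: { [P' → P .] }  — accept
  I5: { [P → C ) .] }  — reduce
  I6: { [T → + . ; P], [T → + .] }  — shift, reduce
  I7: { [T → P .] }  — reduce
  I8: { [P → ; T .] }  — reduce
  I9: { [C → . )], [P → . ; T], [P → . ;], [P → . C )], [T → x . P] }  — shift
  I10: { [T → x P .] }  — reduce
  I11: { [C → . )], [P → . ; T], [P → . ;], [P → . C )], [T → + ; . P] }  — shift
  I12: { [T → + ; P .] }  — reduce

I2 contains reduce item [P → ; .] and shift items [C → . )], [P → . ;], [P → . ; T], [T → . +], [T → . + ; P], [T → . x P] — shift-reduce conflict.
I6 contains reduce item [T → + .] and shift item [T → + . ; P] — shift-reduce conflict.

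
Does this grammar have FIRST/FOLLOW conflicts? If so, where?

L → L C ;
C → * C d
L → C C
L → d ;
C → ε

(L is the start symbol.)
Yes. L → L C ';' with FOLLOW(L) on { '*', ';' }; C → '*' C d with FOLLOW(C) on { '*' }

Nullable non-terminals: C, L.
FIRST sets used below: FIRST(L) = { '*', ';', 'd', ε }, FIRST(C) = { '*', ε }

C: nullable alternative(s) C → ε; FOLLOW(C) = { $, '*', ';', 'd' }
  C → * C d: FIRST \ {ε} = { '*' } — overlaps FOLLOW(C) on { '*' }: CONFLICT
  C → ε: FIRST \ {ε} = { } — this is the only nullable alternative, skip

L: nullable alternative(s) L → C C; FOLLOW(L) = { $, '*', ';' }
  L → L C ;: FIRST \ {ε} = { '*', ';', 'd' } — overlaps FOLLOW(L) on { '*', ';' }: CONFLICT
  L → C C: FIRST \ {ε} = { '*' } — this is the only nullable alternative, skip
  L → d ;: FIRST \ {ε} = { 'd' } — disjoint from FOLLOW(L)

So the grammar has 2 FIRST/FOLLOW conflicts (marked CONFLICT above).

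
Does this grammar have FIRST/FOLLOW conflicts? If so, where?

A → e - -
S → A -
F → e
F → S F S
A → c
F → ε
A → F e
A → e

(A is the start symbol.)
Nullable non-terminals: F.
FIRST sets used below: FIRST(S) = { 'c', 'e' }

F: nullable alternative(s) F → ε; FOLLOW(F) = { 'c', 'e' }
  F → e: FIRST \ {ε} = { 'e' } — overlaps FOLLOW(F) on { 'e' }: CONFLICT
  F → S F S: FIRST \ {ε} = { 'c', 'e' } — overlaps FOLLOW(F) on { 'c', 'e' }: CONFLICT
  F → ε: FIRST \ {ε} = { } — this is the only nullable alternative, skip

A, S have no nullable alternative, so no FIRST/FOLLOW check is needed there.

So the grammar has 2 FIRST/FOLLOW conflicts (marked CONFLICT above).

Answer: Yes. F → e with FOLLOW(F) on { 'e' }; F → S F S with FOLLOW(F) on { 'c', 'e' }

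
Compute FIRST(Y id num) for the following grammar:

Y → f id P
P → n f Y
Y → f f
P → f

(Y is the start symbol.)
{ 'f' }

FIRST sets of the non-terminals involved (from the grammar, by fixed-point iteration):
  FIRST(Y) = { 'f' }

To compute FIRST(Y id num), process the symbols left to right:
Symbol Y is a non-terminal. Add FIRST(Y) \ {ε} = { 'f' }
Y is not nullable (ε ∉ FIRST(Y)), so stop here.
FIRST(Y id num) = { 'f' }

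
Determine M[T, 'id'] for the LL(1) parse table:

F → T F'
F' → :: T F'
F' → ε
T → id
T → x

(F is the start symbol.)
To find M[T, 'id'], we find productions for T where 'id' is in the predict set (PREDICT(N → α) = (FIRST(α) \ {ε}) ∪ (FOLLOW(N) if α ⇒* ε)).

T → id: PREDICT = { 'id' }
  'id' is in predict set, so this production goes in M[T, 'id']
T → x: PREDICT = { 'x' }

M[T, 'id'] = T → id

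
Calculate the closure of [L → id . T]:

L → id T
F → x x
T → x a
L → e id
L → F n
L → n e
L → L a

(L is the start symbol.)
To compute CLOSURE, for each item [A → α.Bβ] where B is a non-terminal, add [B → .γ] for all productions B → γ; repeat for the newly added items until nothing changes.

Start with: [L → id . T]
  [L → id . T] has the dot before T: add [T → . x a]
No further items can be added.

CLOSURE = { [L → id . T], [T → . x a] }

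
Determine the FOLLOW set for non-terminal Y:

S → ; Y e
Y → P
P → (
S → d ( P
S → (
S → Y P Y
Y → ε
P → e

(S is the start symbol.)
In S → ; Y e: Y is followed by e, add FIRST(e) \ {ε} = { 'e' }
In S → Y P Y: Y is followed by P Y, add FIRST(P Y) \ {ε} = { '(', 'e' }
In S → Y P Y: Y is at the end, add FOLLOW(S)

The FOLLOW sets referred to above (computed the same way, to a fixed point):
  FOLLOW(S) = { $ }

Taking the union: FOLLOW(Y) = { $, '(', 'e' }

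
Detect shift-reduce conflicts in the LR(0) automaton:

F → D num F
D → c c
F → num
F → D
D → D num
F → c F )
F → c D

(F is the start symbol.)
Augment with F' → F and build the canonical LR(0) collection (I0 = CLOSURE({[F' → . F]}), then GOTO on every symbol after a dot until no new states appear). It has 11 states:
  I0: { [D → . D num], [D → . c c], [F → . D num F], [F → . D], [F → . c D], [F → . c F )], [F → . num], [F' → . F] }  — shift
  I1: { [D → D . num], [F → D . num F], [F → D .] }  — shift, reduce
  I2: { [F' → F .] }  — accept
  I3: { [D → . D num], [D → . c c], [D → c . c], [F → . D num F], [F → . D], [F → . c D], [F → . c F )], [F → . num], [F → c . D], [F → c . F )] }  — shift
  I4: { [F → num .] }  — reduce
  I5: { [D → D . num], [F → D . num F], [F → D .], [F → c D .] }  — shift, 2 reduces
  I6: { [F → c F . )] }  — shift
  I7: { [D → . D num], [D → . c c], [D → c . c], [D → c c .], [F → . D num F], [F → . D], [F → . c D], [F → . c F )], [F → . num], [F → c . D], [F → c . F )] }  — shift, reduce
  I8: { [F → c F ) .] }  — reduce
  I9: { [D → . D num], [D → . c c], [D → D num .], [F → . D num F], [F → . D], [F → . c D], [F → . c F )], [F → . num], [F → D num . F] }  — shift, reduce
  I10: { [F → D num F .] }  — reduce

I1 contains reduce item [F → D .] and shift items [D → D . num], [F → D . num F] — shift-reduce conflict.
I5 contains reduce items [F → D .], [F → c D .] and shift items [D → D . num], [F → D . num F] — shift-reduce conflict.
I7 contains reduce item [D → c c .] and shift items [D → . c c], [D → c . c], [F → . c D], [F → . c F )], [F → . num] — shift-reduce conflict.
I9 contains reduce item [D → D num .] and shift items [D → . c c], [F → . c D], [F → . c F )], [F → . num] — shift-reduce conflict.

Answer: Yes — I1: [F → D .] vs [D → D . num]; I5: [F → D .] vs [D → D . num]; I7: [D → c c .] vs [D → . c c]; I9: [D → D num .] vs [D → . c c]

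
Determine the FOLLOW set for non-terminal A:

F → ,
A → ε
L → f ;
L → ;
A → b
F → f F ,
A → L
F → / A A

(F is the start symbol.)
{ $, ',', ';', 'b', 'f' }

To compute FOLLOW(A), find every occurrence of A on a right-hand side N → α A β: add FIRST(β) \ {ε}, and if β is empty or nullable also add FOLLOW(N). Iterate to a fixed point.

In F → / A A: A is followed by A, add FIRST(A) \ {ε} = { ';', 'b', 'f' }
  A is nullable, so also add FOLLOW(F)
In F → / A A: A is at the end, add FOLLOW(F)

The FOLLOW sets referred to above (computed the same way, to a fixed point):
  FOLLOW(F) = { $, ',' }

Taking the union: FOLLOW(A) = { $, ',', ';', 'b', 'f' }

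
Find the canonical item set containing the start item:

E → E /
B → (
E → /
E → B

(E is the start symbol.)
First, augment the grammar with E' → E
I₀ = CLOSURE({ [E' → . E] }):
  [E' → . E] has the dot before E: add [E → . E /], [E → . /], [E → . B]
  [E → . B] has the dot before B: add [B → . (]
No further items can be added.

I₀ = { [B → . (], [E → . /], [E → . B], [E → . E /], [E' → . E] }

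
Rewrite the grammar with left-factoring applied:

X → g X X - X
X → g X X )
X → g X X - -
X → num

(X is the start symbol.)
Left-factoring transforms A → αβ₁ | αβ₂ into A → αA' and A' → β₁ | β₂
(α is the longest common prefix among the alternatives). Repeat until
no nonterminal has two alternatives with a common prefix.

Round 1: X has alternatives sharing prefix 'g X X'. Introduce X': X → g X X X'
  Add: X' → - X
  Add: X' → )
  Add: X' → - -

Round 2: X' has alternatives sharing prefix '-'. Introduce X'': X' → - X''
  Add: X'' → X
  Add: X'' → -

No remaining common prefixes — done.

Resulting grammar:
X → g X X X'
X' → - X''
X'' → X
X'' → -
X' → )
X → num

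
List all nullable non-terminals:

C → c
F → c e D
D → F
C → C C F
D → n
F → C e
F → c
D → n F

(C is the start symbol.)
There are no ε-productions, so no non-terminal can derive ε.
No non-terminals are nullable.

Answer: None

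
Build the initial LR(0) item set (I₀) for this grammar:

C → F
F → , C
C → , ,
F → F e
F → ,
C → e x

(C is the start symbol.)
{ [C → . , ,], [C → . F], [C → . e x], [C' → . C], [F → . , C], [F → . ,], [F → . F e] }

First, augment the grammar with C' → C
I₀ = CLOSURE({ [C' → . C] }):
  [C' → . C] has the dot before C: add [C → . F], [C → . , ,], [C → . e x]
  [C → . F] has the dot before F: add [F → . , C], [F → . F e], [F → . ,]
No further items can be added.

I₀ = { [C → . , ,], [C → . F], [C → . e x], [C' → . C], [F → . , C], [F → . ,], [F → . F e] }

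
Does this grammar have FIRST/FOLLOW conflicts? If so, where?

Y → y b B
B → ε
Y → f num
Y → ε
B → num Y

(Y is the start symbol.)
Nullable non-terminals: B, Y.

B: nullable alternative(s) B → ε; FOLLOW(B) = { $ }
  B → ε: FIRST \ {ε} = { } — this is the only nullable alternative, skip
  B → num Y: FIRST \ {ε} = { 'num' } — disjoint from FOLLOW(B)

Y: nullable alternative(s) Y → ε; FOLLOW(Y) = { $ }
  Y → y b B: FIRST \ {ε} = { 'y' } — disjoint from FOLLOW(Y)
  Y → f num: FIRST \ {ε} = { 'f' } — disjoint from FOLLOW(Y)
  Y → ε: FIRST \ {ε} = { } — this is the only nullable alternative, skip

No FIRST/FOLLOW conflicts found.

Answer: No FIRST/FOLLOW conflicts.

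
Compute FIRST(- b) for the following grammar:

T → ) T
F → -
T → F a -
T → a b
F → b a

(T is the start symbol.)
To compute FIRST(- b), process the symbols left to right:
Symbol - is a terminal. Add '-' and stop.
FIRST(- b) = { '-' }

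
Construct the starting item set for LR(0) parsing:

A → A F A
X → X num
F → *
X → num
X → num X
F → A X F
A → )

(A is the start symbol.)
First, augment the grammar with A' → A
I₀ = CLOSURE({ [A' → . A] }):
  [A' → . A] has the dot before A: add [A → . A F A], [A → . )]
No further items can be added.

I₀ = { [A → . )], [A → . A F A], [A' → . A] }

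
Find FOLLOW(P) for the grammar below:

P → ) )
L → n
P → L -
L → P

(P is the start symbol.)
P is the start symbol, so $ ∈ FOLLOW(P).
In L → P: P is at the end, add FOLLOW(L)

The FOLLOW sets referred to above (computed the same way, to a fixed point):
  FOLLOW(L) = { '-' }

Taking the union: FOLLOW(P) = { $, '-' }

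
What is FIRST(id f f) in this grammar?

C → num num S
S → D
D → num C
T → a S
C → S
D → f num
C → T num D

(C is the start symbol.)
To compute FIRST(id f f), process the symbols left to right:
Symbol id is a terminal. Add 'id' and stop.
FIRST(id f f) = { 'id' }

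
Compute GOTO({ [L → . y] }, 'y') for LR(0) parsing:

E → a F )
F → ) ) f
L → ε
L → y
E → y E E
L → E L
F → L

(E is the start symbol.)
{ [L → y .] }

GOTO(I, 'y') = CLOSURE({ [A → αX.β] : [A → α.Xβ] ∈ I, X = 'y' })

Items with dot before 'y', with the dot advanced:
  [L → . y] → [L → y .]
Closure adds nothing (no advanced item has the dot before a non-terminal).

GOTO = { [L → y .] }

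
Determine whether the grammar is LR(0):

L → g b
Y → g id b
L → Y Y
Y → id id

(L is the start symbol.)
Yes, the grammar is LR(0)

Augment with L' → L and build the canonical LR(0) collection (I0 = CLOSURE({[L' → . L]}), then GOTO on every symbol after a dot until no new states appear). It has 11 states:
  I0: { [L → . Y Y], [L → . g b], [L' → . L], [Y → . g id b], [Y → . id id] }  — shift
  I1: { [L' → L .] }  — accept
  I2: { [L → Y . Y], [Y → . g id b], [Y → . id id] }  — shift
  I3: { [L → g . b], [Y → g . id b] }  — shift
  I4: { [Y → id . id] }  — shift
  I5: { [Y → id id .] }  — reduce
  I6: { [L → g b .] }  — reduce
  I7: { [Y → g id . b] }  — shift
  I8: { [Y → g id b .] }  — reduce
  I9: { [L → Y Y .] }  — reduce
  I10: { [Y → g . id b] }  — shift

Every state is either a pure shift/goto state or contains exactly one complete item and nothing to shift — no conflicts. The grammar is LR(0).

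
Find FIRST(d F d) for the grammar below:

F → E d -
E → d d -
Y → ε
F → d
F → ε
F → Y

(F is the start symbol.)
To compute FIRST(d F d), process the symbols left to right:
Symbol d is a terminal. Add 'd' and stop.
FIRST(d F d) = { 'd' }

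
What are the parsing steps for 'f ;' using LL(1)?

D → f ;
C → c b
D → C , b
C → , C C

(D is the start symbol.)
LL(1) parsing maintains a stack (initially the start symbol over $) and the input. At each step: if the stack top is a terminal, match it against the current input token; if it is a non-terminal N, replace it with the RHS of M[N, lookahead] (the unique production whose predict set contains the lookahead).

Stack is shown with the top on the left.

Stack  Input  Action
--------------------
D $    f ; $  output D → f ;
f ; $  f ; $  match 'f'
; $    ; $    match ';'
$      $      accept

The string is accepted.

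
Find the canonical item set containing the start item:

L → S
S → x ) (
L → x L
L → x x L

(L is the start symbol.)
{ [L → . S], [L → . x L], [L → . x x L], [L' → . L], [S → . x ) (] }

First, augment the grammar with L' → L
I₀ = CLOSURE({ [L' → . L] }):
  [L' → . L] has the dot before L: add [L → . S], [L → . x L], [L → . x x L]
  [L → . S] has the dot before S: add [S → . x ) (]
No further items can be added.

I₀ = { [L → . S], [L → . x L], [L → . x x L], [L' → . L], [S → . x ) (] }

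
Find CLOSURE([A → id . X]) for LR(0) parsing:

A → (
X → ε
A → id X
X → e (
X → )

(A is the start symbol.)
To compute CLOSURE, for each item [A → α.Bβ] where B is a non-terminal, add [B → .γ] for all productions B → γ; repeat for the newly added items until nothing changes.

Start with: [A → id . X]
  [A → id . X] has the dot before X: add [X → .], [X → . e (], [X → . )]
No further items can be added.

CLOSURE = { [A → id . X], [X → . )], [X → . e (], [X → .] }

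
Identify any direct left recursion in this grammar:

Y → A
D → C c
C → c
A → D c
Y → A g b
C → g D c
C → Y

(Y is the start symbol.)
No direct left recursion

Y → A: starts with A
D → C c: starts with C
C → c: starts with c
A → D c: starts with D
Y → A g b: starts with A
C → g D c: starts with g
C → Y: starts with Y

No direct left recursion found.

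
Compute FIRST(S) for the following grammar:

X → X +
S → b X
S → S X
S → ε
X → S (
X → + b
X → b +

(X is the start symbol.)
To compute FIRST(S), examine every production with S on the left-hand side, reading each right-hand side left to right until a non-nullable symbol is reached.

FIRST sets of the other non-terminals involved (by the same procedure, iterated to a fixed point):
  FIRST(X) = { '(', '+', 'b' }

From S → b X:
  - b is a terminal: add 'b' and stop
From S → S X:
  - S is the symbol being defined: contributes nothing new
    S is nullable, so continue to the next symbol
  - X is a non-terminal: add FIRST(X) \ {ε} = { '(', '+', 'b' }
    X is not nullable, so stop
From S → ε:
  - ε-production, so ε ∈ FIRST(S)

Collecting: FIRST(S) = { '(', '+', 'b', ε }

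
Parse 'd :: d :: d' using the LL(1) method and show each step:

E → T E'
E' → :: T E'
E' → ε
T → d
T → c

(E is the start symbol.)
LL(1) parsing maintains a stack (initially the start symbol over $) and the input. At each step: if the stack top is a terminal, match it against the current input token; if it is a non-terminal N, replace it with the RHS of M[N, lookahead] (the unique production whose predict set contains the lookahead).

Stack is shown with the top on the left.

Stack      Input          Action
--------------------------------
E $        d :: d :: d $  output E → T E'
T E' $     d :: d :: d $  output T → d
d E' $     d :: d :: d $  match 'd'
E' $       :: d :: d $    output E' → :: T E'
:: T E' $  :: d :: d $    match '::'
T E' $     d :: d $       output T → d
d E' $     d :: d $       match 'd'
E' $       :: d $         output E' → :: T E'
:: T E' $  :: d $         match '::'
T E' $     d $            output T → d
d E' $     d $            match 'd'
E' $       $              output E' → ε
$          $              accept

The string is accepted.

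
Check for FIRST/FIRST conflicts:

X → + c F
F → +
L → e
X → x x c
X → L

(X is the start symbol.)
No FIRST/FIRST conflicts.

A FIRST/FIRST conflict occurs when two productions N → α and N → β for the same non-terminal have FIRST(α) ∩ FIRST(β) ≠ ∅ (with ε ∈ FIRST of a nullable right-hand side, so two nullable alternatives also conflict).

FIRST sets of the non-terminals at (or reachable through a nullable prefix from) the front of some alternative:
  FIRST(L) = { 'e' }

Productions for X:
  X → + c F: FIRST = { '+' }
  X → x x c: FIRST = { 'x' }
  X → L: FIRST = { 'e' }
F, L have only one production, so no FIRST/FIRST conflict is possible there.

All alternatives of each non-terminal have pairwise disjoint FIRST sets.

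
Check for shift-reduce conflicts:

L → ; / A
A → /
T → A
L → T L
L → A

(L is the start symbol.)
A shift-reduce conflict occurs when an LR(0) state has both:
  - a complete (reduce) item [A → α .] (dot at the end), and
  - a shift item [B → β . c γ] (dot before a terminal).

Augment with L' → L and build the canonical LR(0) collection (I0 = CLOSURE({[L' → . L]}), then GOTO on every symbol after a dot until no new states appear). It has 9 states:
  I0: { [A → . /], [L → . ; / A], [L → . A], [L → . T L], [L' → . L], [T → . A] }  — shift
  I1: { [A → / .] }  — reduce
  I2: { [L → ; . / A] }  — shift
  I3: { [L → A .], [T → A .] }  — 2 reduces
  I4: { [L' → L .] }  — accept
  I5: { [A → . /], [L → . ; / A], [L → . A], [L → . T L], [L → T . L], [T → . A] }  — shift
  I6: { [L → T L .] }  — reduce
  I7: { [A → . /], [L → ; / . A] }  — shift
  I8: { [L → ; / A .] }  — reduce

No state contains both a complete item and a shift item.

Answer: No shift-reduce conflicts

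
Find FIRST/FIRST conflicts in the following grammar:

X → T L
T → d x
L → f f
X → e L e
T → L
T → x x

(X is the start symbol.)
FIRST sets of the non-terminals at (or reachable through a nullable prefix from) the front of some alternative:
  FIRST(T) = { 'd', 'f', 'x' }
  FIRST(L) = { 'f' }

Productions for X:
  X → T L: FIRST = { 'd', 'f', 'x' }
  X → e L e: FIRST = { 'e' }
Productions for T:
  T → d x: FIRST = { 'd' }
  T → L: FIRST = { 'f' }
  T → x x: FIRST = { 'x' }
L has only one production, so no FIRST/FIRST conflict is possible there.

All alternatives of each non-terminal have pairwise disjoint FIRST sets.

Answer: No FIRST/FIRST conflicts.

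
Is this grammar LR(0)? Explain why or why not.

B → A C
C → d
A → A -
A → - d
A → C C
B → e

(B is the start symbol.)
Yes, the grammar is LR(0)

A grammar is LR(0) if no state in the canonical LR(0) collection has:
  - both a shift item (dot before a terminal) and a complete item (shift-reduce conflict), or
  - two or more complete items (reduce-reduce conflict; the accept item [B' → B .] counts as a complete item here).

Augment with B' → B and build the canonical LR(0) collection (I0 = CLOSURE({[B' → . B]}), then GOTO on every symbol after a dot until no new states appear). It has 11 states:
  I0: { [A → . - d], [A → . A -], [A → . C C], [B → . A C], [B → . e], [B' → . B], [C → . d] }  — shift
  I1: { [A → - . d] }  — shift
  I2: { [A → A . -], [B → A . C], [C → . d] }  — shift
  I3: { [B' → B .] }  — accept
  I4: { [A → C . C], [C → . d] }  — shift
  I5: { [C → d .] }  — reduce
  I6: { [B → e .] }  — reduce
  I7: { [A → C C .] }  — reduce
  I8: { [A → A - .] }  — reduce
  I9: { [B → A C .] }  — reduce
  I10: { [A → - d .] }  — reduce

Every state is either a pure shift/goto state or contains exactly one complete item and nothing to shift — no conflicts. The grammar is LR(0).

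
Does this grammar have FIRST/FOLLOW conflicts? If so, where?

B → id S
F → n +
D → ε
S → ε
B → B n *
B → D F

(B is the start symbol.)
No FIRST/FOLLOW conflicts.

Nullable non-terminals: D, S.
D has a nullable alternative but only one production, so nothing to check.
S has a nullable alternative but only one production, so nothing to check.

B, F have no nullable alternative, so no FIRST/FOLLOW check is needed there.

No FIRST/FOLLOW conflicts found.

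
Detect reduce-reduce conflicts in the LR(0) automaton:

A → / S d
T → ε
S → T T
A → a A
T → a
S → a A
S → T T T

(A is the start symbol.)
Yes — I9: [S → T T .] vs [T → .]

Augment with A' → A and build the canonical LR(0) collection (I0 = CLOSURE({[A' → . A]}), then GOTO on every symbol after a dot until no new states appear). It has 13 states:
  I0: { [A → . / S d], [A → . a A], [A' → . A] }  — shift
  I1: { [A → / . S d], [S → . T T T], [S → . T T], [S → . a A], [T → . a], [T → .] }  — shift, reduce
  I2: { [A' → A .] }  — accept
  I3: { [A → . / S d], [A → . a A], [A → a . A] }  — shift
  I4: { [A → a A .] }  — reduce
  I5: { [A → / S . d] }  — shift
  I6: { [S → T . T T], [S → T . T], [T → . a], [T → .] }  — shift, reduce
  I7: { [A → . / S d], [A → . a A], [S → a . A], [T → a .] }  — shift, reduce
  I8: { [S → a A .] }  — reduce
  I9: { [S → T T . T], [S → T T .], [T → . a], [T → .] }  — shift, 2 reduces
  I10: { [T → a .] }  — reduce
  I11: { [S → T T T .] }  — reduce
  I12: { [A → / S d .] }  — reduce

I9 contains complete items [S → T T .], [T → .] — reduce-reduce conflict.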